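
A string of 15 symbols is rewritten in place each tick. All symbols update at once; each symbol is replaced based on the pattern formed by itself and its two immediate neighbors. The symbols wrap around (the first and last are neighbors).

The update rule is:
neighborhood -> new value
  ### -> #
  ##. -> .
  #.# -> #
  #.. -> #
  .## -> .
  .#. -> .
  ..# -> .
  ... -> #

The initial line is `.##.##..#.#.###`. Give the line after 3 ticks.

#.#..#..#..#.#.

tick 1: #..#..#..#.#.#.
tick 2: .#..#..#..#.#.#
tick 3: #.#..#..#..#.#.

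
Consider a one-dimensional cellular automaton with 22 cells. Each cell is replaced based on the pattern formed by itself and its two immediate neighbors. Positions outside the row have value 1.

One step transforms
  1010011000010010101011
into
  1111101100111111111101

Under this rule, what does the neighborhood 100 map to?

1

At position 3 the neighborhood is 100; the next row has 1 there.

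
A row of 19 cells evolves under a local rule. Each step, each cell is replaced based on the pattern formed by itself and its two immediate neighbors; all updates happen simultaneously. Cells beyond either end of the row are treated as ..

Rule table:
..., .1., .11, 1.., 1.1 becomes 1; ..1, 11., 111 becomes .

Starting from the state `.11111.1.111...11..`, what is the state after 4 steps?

.111.1...11....11.1

step 1: .1....1111..11.1.11
step 2: .1111.1...1.1.1111.
step 3: .1...1111.11111...1
step 4: .111.1...11....11.1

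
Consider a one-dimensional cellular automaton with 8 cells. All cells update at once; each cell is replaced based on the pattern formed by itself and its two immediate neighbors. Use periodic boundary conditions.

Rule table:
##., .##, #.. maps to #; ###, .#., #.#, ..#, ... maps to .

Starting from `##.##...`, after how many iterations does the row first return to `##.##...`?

##.###..
##.#.##.
##...##.
###..##.
#.##.##.
..##.##.
..##.###
#.##.#.#
#.##...#
#.###..#
#.#.##.#
#...##.#
##..##.#
.##.##.#
.##.##..
.##.###.
.##.#.##
.##...##
.###..##
.#.##.##
...##.##
#..##.##
##.##.#.
##.##...

24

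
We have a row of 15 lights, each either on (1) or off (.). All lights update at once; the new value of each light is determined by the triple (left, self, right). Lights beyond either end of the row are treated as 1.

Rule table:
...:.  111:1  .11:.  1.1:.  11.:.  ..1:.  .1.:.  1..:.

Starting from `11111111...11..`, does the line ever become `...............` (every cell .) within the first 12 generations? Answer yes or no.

1111111........
111111.........
11111..........
1111...........
111............
11.............
1..............
...............
all cells are . at generation 8

yes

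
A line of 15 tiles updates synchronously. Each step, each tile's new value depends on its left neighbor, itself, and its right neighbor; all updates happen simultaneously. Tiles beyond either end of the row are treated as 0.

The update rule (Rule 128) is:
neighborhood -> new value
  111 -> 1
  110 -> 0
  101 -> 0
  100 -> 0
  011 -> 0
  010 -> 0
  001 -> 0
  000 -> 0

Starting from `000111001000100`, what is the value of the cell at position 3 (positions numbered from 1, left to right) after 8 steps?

step 1: 000010000000000
step 2: 000000000000000
step 3: 000000000000000  (fixed point — unchanged through step 8)
position 3 holds 0

0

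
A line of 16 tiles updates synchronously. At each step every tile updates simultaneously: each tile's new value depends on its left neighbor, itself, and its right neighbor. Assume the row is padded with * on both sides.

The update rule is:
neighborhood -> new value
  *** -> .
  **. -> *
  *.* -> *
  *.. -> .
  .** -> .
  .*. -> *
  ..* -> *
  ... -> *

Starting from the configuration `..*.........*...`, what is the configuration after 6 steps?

.**.*********.**
*.**........**..
**.*.*******.*.*
.****......****.
*...*.*****...**
*.****....*.**..

*.****....*.**..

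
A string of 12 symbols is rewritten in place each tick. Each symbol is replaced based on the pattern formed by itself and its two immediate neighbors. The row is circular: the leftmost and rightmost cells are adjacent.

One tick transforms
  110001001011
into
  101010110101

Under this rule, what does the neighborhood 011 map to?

At position 10 the neighborhood is 011; the next row has 0 there.

0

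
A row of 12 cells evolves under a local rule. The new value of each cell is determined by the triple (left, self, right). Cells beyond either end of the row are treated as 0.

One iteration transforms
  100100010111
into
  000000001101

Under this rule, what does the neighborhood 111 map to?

At position 10 the neighborhood is 111; the next row has 0 there.

0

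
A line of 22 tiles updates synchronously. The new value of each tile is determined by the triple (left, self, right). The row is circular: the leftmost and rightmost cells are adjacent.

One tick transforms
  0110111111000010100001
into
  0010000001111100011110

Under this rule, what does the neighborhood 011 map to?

0

At position 1 the neighborhood is 011; the next row has 0 there.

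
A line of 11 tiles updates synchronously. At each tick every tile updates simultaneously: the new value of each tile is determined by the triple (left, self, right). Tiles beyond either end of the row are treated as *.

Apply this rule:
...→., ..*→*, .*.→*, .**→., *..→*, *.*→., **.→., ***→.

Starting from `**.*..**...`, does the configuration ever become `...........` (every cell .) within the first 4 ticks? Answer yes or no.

...***..*.*
*.*...***..
..**.*...**
**...**.*..
tick 4 is **...**.*.., still not uniform .

no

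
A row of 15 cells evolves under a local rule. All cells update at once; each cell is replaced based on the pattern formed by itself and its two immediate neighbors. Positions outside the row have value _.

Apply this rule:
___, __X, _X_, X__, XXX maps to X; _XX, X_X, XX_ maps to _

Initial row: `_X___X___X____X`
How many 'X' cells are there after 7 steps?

step 1: XXXXXXXXXXXXXXX
step 2: _XXXXXXXXXXXXX_
step 3: X_XXXXXXXXXXX_X
step 4: X__XXXXXXXXX__X
step 5: XXX_XXXXXXX_XXX
step 6: _X___XXXXX___X_
step 7: XXXXX_XXX_XXXXX
count of X: 13

13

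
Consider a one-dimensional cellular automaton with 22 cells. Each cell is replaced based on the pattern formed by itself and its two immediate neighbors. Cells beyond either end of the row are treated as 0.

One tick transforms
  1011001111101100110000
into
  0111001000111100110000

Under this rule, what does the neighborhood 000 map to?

0

At position 19 the neighborhood is 000; the next row has 0 there.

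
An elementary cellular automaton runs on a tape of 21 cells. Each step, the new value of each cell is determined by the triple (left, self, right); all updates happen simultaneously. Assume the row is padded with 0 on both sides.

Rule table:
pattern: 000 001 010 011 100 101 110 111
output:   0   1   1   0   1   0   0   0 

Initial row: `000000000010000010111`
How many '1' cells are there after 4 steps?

000000000111000110000
000000001000101001000
000000011101101111100
000000100000000000010
count of 1: 2

2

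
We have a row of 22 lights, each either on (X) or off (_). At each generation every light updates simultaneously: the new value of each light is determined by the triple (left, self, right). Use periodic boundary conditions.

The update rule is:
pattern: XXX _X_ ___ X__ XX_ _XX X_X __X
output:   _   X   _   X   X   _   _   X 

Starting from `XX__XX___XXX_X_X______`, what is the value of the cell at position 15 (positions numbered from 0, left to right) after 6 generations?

_

_XXX_XX_X__X_X_XX____X
___X__X_XXXX_X__XX__XX
X_XXXXX____X_XXX_XXX_X
X_____XX__XX___X___X__
XX___X_XXX_XX_XXX_XXXX
_XX_XX___X__X___X_____
position 15 holds _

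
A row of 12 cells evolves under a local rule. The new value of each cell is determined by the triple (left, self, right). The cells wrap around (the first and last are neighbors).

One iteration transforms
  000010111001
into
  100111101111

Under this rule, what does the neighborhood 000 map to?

At position 1 the neighborhood is 000; the next row has 0 there.

0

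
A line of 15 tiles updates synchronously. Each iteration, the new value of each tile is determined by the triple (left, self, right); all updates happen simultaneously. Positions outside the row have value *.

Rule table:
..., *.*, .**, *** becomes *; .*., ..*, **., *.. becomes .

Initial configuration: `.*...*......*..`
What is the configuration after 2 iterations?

*..*...****....
.....*.***..**.

.....*.***..**.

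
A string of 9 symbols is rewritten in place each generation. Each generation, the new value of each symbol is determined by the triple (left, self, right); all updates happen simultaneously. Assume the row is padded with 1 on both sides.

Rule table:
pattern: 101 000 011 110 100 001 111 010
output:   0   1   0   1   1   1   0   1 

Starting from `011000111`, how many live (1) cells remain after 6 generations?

6

001111000
110001111
011110000
000011111
111100000
000111111
count of 1: 6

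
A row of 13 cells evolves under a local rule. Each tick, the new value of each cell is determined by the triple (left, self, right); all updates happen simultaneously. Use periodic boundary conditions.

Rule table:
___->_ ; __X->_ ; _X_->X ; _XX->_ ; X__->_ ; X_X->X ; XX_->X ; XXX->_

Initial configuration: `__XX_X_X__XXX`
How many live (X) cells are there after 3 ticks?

2

___XXXXX____X
_______X____X
_______X____X
count of X: 2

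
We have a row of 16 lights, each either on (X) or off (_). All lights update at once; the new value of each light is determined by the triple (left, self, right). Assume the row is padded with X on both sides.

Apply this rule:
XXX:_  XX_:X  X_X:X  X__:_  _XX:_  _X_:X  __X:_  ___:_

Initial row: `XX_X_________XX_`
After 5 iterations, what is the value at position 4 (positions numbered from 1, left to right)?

_XXX__________XX
X__X____________
X__X____________  (fixed point — unchanged through iteration 5)
position 4 holds X

X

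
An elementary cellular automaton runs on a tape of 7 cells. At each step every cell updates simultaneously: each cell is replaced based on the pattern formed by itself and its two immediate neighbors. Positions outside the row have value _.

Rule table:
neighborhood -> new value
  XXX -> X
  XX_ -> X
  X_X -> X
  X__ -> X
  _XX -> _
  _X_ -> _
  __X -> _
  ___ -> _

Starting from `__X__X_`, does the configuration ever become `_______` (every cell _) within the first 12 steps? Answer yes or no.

step 1: ___X__X
step 2: ____X__
step 3: _____X_
step 4: ______X
step 5: _______
all cells are _ at step 5

yes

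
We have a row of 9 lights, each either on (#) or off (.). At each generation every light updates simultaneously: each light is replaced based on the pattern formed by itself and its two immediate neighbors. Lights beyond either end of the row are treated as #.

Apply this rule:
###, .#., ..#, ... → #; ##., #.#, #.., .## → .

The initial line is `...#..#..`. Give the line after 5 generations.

generation 1: .###.##.#
generation 2: ..#......
generation 3: .##.#####
generation 4: .....####
generation 5: .####.###

.####.###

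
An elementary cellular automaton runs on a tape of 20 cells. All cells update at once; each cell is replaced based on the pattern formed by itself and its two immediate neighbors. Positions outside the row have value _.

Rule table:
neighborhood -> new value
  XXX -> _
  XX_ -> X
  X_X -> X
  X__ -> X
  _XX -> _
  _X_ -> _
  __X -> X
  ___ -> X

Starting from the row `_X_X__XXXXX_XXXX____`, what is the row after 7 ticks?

X_X_XX____XX___XXXXX
_X_X_XXXXX_XXXX____X
X_X_X____XX___XXXXX_
_X_X_XXXX_XXXX____XX
X_X_X___XX___XXXXX_X
_X_X_XXX_XXXX____XX_
X_X_X__XX___XXXXX_XX

X_X_X__XX___XXXXX_XX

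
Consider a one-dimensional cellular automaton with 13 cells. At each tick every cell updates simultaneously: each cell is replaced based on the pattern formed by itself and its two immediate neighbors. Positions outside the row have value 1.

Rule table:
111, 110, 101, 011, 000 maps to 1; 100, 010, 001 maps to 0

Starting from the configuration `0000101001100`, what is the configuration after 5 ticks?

1111110011100

0110010001100
1110000101100
1110110011100
1111110011100
1111110011100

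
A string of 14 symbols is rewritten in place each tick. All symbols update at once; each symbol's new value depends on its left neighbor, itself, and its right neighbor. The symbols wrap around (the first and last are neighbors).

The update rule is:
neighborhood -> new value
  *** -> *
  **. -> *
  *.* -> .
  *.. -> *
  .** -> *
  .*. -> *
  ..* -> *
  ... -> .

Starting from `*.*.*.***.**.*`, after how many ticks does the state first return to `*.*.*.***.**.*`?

*.*.*.***.**.*

1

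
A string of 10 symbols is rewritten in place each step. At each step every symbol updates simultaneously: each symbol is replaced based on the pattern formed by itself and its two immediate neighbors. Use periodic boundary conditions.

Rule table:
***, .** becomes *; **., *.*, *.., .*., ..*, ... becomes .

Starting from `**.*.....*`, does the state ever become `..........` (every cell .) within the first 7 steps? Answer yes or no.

yes

*........*
.........*
..........
all cells are . at step 3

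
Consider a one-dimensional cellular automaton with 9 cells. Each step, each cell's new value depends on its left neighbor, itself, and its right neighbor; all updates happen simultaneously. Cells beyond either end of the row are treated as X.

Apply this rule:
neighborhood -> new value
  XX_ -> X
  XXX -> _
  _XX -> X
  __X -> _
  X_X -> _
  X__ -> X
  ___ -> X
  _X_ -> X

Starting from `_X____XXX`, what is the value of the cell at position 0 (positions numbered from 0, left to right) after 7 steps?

_XXXX_X__
_X__X_XX_
_XX_X_XX_
_XX_X_XX_  (fixed point — unchanged through step 7)
position 0 holds _

_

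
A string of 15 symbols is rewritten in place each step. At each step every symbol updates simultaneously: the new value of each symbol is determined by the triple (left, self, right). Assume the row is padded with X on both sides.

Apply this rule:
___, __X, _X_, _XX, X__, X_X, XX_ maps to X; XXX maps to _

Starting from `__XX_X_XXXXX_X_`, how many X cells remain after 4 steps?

XXXXXXXX___XXXX
_______XXXXX___
XXXXXXXX___XXXX  (repeats step 1; period 2)
step 4: _______XXXXX___
count of X: 5

5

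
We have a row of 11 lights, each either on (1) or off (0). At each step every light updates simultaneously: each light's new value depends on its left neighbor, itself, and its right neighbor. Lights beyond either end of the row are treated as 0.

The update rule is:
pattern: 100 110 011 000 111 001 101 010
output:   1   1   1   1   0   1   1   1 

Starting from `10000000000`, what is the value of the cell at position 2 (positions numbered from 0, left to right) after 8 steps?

0

step 1: 11111111111
step 2: 10000000001
step 3: 11111111111  (repeats step 1; period 2)
step 8: 10000000001
position 2 holds 0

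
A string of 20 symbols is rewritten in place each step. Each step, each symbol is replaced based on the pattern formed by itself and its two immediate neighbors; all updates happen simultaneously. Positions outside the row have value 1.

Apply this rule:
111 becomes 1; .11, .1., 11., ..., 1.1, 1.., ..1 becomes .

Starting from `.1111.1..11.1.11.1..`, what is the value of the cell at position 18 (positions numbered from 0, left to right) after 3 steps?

.

..11................
....................
....................
position 18 holds .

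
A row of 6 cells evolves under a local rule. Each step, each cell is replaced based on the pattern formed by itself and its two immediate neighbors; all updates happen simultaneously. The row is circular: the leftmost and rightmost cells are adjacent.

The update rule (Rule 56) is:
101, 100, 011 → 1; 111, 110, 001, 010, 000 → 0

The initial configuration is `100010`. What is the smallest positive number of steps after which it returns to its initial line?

step 1: 010001
step 2: 101000
step 3: 010100
step 4: 001010
step 5: 000101
step 6: 100010

6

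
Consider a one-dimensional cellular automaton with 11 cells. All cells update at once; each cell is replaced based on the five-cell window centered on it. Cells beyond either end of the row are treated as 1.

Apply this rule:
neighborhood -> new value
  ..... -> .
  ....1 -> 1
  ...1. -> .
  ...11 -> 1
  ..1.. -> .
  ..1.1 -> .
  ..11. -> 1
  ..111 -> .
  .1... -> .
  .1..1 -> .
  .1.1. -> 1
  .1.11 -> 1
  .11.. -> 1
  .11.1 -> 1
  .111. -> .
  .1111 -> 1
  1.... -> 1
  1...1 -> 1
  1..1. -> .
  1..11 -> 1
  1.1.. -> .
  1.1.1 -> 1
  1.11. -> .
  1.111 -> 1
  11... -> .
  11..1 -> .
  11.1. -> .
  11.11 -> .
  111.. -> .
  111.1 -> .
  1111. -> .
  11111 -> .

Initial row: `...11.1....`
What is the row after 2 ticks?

tick 1: .1111...111
tick 2: .11...11.1.

.11...11.1.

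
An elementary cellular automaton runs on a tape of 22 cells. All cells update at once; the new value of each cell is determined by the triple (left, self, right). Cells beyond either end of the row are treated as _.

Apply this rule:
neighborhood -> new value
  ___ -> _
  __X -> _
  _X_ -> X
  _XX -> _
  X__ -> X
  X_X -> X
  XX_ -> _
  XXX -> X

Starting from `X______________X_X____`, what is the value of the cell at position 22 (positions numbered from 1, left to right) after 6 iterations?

XX_____________XXXX___
__X_____________XX_X__
__XX______________XXX_
____X______________X_X
____XX_____________XXX
______X_____________X_
position 22 holds _

_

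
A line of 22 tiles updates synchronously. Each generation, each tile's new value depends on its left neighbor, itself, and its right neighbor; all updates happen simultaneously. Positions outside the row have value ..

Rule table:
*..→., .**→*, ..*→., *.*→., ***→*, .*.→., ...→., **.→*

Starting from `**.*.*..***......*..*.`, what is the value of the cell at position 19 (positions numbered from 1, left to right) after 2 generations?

.

**......***...........
**......***...........
position 19 holds .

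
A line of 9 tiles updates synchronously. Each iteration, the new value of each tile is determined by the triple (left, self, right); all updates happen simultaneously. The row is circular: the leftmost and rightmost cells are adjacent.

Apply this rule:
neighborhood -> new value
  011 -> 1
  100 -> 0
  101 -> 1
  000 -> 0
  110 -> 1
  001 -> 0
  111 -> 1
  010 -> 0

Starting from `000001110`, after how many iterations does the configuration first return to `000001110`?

iteration 1: 000001110

1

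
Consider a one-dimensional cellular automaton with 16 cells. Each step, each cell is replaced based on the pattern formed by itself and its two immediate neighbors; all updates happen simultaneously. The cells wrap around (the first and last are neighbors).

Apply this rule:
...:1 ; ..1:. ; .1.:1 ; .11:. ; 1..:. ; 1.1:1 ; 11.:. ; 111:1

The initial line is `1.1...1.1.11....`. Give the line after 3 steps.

111.1.1....1.1.1

111.1.1111...11.
.1.111.11..1...1
111.1.1....1.1.1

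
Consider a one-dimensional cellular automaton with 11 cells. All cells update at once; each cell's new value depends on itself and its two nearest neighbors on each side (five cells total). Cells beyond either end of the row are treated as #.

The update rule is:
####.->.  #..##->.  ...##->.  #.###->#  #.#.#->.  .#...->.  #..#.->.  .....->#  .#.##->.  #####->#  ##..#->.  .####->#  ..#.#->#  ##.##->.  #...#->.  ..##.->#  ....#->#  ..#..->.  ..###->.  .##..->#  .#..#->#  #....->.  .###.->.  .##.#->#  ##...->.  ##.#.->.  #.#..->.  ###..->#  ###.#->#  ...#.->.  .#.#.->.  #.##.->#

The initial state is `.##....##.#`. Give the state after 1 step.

.##..#.##.#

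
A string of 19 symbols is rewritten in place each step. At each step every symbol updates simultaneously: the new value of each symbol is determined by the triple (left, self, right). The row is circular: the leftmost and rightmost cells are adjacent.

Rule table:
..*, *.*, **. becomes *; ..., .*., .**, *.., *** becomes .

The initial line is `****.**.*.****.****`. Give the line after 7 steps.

...**.**.*...**....
..*.**.**...*.*....
.*.*.**.*..*.*.....
*.*.*.**..*.*......
.*.*.*.*.*.*......*
*.*.*.*.*.*......*.
.*.*.*.*.*......*.*

.*.*.*.*.*......*.*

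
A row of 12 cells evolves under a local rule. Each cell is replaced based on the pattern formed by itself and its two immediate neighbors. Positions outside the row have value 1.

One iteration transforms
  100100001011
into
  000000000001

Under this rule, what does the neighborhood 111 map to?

1

At position 11 the neighborhood is 111; the next row has 1 there.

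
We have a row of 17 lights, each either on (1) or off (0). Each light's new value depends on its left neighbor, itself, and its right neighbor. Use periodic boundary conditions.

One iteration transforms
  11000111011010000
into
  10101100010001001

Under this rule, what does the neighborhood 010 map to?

At position 12 the neighborhood is 010; the next row has 0 there.

0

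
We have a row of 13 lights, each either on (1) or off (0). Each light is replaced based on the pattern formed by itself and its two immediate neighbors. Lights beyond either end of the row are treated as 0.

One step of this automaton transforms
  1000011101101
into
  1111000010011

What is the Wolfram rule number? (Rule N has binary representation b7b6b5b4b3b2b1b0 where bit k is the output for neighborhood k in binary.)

position 6: 111 → 0  (bit 7 = 0)
position 7: 110 → 0  (bit 6 = 0)
position 8: 101 → 1  (bit 5 = 1)
position 1: 100 → 1  (bit 4 = 1)
position 5: 011 → 0  (bit 3 = 0)
position 0: 010 → 1  (bit 2 = 1)
position 4: 001 → 0  (bit 1 = 0)
position 2: 000 → 1  (bit 0 = 1)
bits b7..b0 = 00110101 = 53

53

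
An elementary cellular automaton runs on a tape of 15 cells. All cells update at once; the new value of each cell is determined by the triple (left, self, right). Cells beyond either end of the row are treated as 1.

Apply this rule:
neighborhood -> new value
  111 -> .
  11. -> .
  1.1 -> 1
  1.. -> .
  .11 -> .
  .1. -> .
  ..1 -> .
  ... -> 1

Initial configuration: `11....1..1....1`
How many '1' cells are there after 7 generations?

6

generation 1: ...11......11..
generation 2: .1....1111.....
generation 3: 1..11......111.
generation 4: ......1111....1
generation 5: .1111......11..
generation 6: 1.....1111.....
generation 7: ..111......111.
count of 1: 6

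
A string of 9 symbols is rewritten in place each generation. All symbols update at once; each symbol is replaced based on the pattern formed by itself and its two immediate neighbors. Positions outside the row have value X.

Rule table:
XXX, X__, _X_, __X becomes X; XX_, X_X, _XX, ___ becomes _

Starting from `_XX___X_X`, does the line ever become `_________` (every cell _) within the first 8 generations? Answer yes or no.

no

generation 1: ___X_XX__
generation 2: X_XX___XX
generation 3: ____X_X_X
generation 4: X__XX_X__
generation 5: _XX___XXX
generation 6: ___X_X_XX
generation 7: X_XX_X__X
generation 8: _____XXX_
generation 8 is _____XXX_, still not uniform _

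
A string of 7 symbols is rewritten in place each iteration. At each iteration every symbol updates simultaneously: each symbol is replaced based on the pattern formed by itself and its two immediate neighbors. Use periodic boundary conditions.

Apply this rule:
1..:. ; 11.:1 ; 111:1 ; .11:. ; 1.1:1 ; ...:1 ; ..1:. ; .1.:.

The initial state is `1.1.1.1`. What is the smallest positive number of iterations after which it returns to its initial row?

7

iteration 1: 11.1.1.
iteration 2: .11.1.1
iteration 3: 1.11.1.
iteration 4: .1.11.1
iteration 5: 1.1.11.
iteration 6: .1.1.11
iteration 7: 1.1.1.1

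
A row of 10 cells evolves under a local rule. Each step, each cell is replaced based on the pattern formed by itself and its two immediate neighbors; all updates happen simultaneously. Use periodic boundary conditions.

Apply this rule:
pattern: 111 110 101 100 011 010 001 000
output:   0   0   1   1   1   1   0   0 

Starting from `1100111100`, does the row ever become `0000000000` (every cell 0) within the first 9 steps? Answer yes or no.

1010100010
1111110011
0000001010
0000001111
1000001000
1100001100
1010001010
1111001111
0000101000
step 9 is 0000101000, still not uniform 0

no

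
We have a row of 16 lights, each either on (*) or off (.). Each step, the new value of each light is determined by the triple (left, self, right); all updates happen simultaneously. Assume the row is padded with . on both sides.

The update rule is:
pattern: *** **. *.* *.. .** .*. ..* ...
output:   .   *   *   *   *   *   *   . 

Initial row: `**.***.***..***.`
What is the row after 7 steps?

****.***.****.**
*..***.***..****
****.***.****..*
*..***.***..****  (repeats step 2; period 2)
step 7: ****.***.****..*

****.***.****..*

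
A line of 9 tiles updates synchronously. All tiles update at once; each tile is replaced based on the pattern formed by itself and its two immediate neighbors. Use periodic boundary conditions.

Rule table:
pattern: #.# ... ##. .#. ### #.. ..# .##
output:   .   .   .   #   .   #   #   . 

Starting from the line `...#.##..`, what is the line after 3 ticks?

..##...#.
.#..#.###
.####....

.####....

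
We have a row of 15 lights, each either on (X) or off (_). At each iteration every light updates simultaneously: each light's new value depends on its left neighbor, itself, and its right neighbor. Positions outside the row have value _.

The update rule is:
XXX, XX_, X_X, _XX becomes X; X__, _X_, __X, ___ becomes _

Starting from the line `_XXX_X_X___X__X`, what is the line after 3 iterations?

_XXXX_X________
_XXXXX_________
_XXXXX_________

_XXXXX_________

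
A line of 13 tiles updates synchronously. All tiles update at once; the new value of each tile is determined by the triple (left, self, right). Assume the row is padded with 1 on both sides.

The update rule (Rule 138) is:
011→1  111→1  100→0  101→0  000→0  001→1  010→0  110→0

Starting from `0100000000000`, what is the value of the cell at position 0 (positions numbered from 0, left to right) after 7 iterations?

0

0000000000001
0000000000011
0000000000111
0000000001111
0000000011111
0000000111111
0000001111111
position 0 holds 0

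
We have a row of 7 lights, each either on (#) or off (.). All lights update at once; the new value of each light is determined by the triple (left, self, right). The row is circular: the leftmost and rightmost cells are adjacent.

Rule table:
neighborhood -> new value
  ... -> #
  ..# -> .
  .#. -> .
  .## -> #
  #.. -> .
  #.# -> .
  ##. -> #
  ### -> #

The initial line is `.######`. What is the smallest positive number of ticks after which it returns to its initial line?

.######

1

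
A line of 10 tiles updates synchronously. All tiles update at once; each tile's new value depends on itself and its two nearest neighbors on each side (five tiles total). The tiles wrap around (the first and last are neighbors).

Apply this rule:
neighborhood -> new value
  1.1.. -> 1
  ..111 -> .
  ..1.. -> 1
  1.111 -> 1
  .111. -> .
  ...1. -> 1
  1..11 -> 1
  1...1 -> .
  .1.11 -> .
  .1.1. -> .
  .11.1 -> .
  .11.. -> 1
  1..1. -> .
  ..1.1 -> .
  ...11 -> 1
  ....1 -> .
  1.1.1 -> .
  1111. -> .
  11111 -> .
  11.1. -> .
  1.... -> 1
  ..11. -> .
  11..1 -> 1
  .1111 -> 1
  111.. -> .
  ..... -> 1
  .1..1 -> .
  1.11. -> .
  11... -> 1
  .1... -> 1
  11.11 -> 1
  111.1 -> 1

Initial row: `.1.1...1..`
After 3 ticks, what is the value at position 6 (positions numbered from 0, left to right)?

tick 1: 1..11.111.
tick 2: 1.1..11.1.
tick 3: ..1.1.....
position 6 holds .

.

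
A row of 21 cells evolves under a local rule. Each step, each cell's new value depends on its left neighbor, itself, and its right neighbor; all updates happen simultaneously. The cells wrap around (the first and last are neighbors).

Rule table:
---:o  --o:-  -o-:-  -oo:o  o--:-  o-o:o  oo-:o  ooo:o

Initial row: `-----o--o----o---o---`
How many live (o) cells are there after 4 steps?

16

oooo------oo---o---oo
oooo-oooo-oo-o---o-oo
ooooooooooooo--o--ooo
ooooooooooooo-----ooo
count of o: 16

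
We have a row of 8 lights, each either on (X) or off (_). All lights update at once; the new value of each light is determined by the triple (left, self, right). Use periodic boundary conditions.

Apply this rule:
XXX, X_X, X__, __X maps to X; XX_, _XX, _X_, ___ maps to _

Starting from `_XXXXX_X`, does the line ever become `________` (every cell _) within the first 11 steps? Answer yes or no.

no

step 1: X_XXX_X_
step 2: _X_X_X_X
step 3: X_X_X_X_
step 4: _X_X_X_X  (repeats step 2; period 2)
step 11: X_X_X_X_
step 11 is X_X_X_X_, still not uniform _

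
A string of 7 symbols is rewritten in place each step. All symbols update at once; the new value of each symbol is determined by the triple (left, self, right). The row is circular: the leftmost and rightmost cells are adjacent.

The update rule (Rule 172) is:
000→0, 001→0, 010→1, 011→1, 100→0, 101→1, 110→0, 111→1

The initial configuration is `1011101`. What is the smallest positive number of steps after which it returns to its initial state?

0111011
1110110
1101101
1011011
0110111
1101110
1011101

7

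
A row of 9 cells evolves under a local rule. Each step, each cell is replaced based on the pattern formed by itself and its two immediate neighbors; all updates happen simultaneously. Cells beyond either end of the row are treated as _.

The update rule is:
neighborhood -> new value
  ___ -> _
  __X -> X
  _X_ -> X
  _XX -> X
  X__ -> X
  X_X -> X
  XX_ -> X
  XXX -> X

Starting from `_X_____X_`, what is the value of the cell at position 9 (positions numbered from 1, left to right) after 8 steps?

X

XXX___XXX
XXXX_XXXX
XXXXXXXXX
XXXXXXXXX  (fixed point — unchanged through step 8)
position 9 holds X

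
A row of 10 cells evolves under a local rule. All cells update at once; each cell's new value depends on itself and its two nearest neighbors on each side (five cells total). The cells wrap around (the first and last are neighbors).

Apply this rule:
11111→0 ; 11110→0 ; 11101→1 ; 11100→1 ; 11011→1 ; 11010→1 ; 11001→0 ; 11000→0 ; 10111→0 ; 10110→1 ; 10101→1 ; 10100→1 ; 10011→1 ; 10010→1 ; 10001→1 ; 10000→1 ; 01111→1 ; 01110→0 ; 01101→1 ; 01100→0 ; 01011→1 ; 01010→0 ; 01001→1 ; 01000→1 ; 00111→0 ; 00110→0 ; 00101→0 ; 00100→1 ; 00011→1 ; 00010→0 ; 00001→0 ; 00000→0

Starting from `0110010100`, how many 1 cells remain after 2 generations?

6

generation 1: 1000100111
generation 2: 1010111010
count of 1: 6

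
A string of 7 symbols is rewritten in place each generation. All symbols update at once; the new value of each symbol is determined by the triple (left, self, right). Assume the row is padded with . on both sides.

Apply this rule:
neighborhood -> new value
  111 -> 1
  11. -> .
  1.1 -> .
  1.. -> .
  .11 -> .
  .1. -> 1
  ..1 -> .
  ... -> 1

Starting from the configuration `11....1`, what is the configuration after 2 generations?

11....1

...11.1
11....1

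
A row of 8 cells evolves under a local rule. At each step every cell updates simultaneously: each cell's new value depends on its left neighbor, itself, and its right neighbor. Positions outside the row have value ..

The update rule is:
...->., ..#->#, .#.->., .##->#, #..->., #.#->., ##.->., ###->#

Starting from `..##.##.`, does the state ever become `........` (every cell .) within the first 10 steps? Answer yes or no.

yes

.##..#..
##..#...
#..#....
..#.....
.#......
#.......
........
all cells are . at step 7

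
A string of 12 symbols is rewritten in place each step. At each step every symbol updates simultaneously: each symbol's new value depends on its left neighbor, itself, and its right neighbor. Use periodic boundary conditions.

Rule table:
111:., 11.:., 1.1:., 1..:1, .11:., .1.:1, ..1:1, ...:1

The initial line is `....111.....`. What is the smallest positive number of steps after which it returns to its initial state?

1111...11111
....111.....

2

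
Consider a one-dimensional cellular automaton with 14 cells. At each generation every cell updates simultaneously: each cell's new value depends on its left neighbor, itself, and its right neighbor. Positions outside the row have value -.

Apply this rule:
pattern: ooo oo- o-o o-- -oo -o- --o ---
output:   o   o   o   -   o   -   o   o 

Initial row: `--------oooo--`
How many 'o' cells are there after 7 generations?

13

oooooooooooo-o
ooooooooooooo-
ooooooooooooo-  (fixed point — unchanged through generation 7)
count of o: 13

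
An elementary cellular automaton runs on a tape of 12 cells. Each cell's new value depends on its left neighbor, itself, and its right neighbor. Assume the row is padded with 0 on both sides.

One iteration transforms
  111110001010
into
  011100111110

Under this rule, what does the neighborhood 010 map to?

1

At position 8 the neighborhood is 010; the next row has 1 there.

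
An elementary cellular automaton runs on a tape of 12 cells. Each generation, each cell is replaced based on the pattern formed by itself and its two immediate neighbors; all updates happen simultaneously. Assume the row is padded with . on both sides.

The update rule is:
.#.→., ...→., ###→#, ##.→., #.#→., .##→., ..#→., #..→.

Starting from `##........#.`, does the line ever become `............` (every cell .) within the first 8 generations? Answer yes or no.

............
all cells are . at generation 1

yes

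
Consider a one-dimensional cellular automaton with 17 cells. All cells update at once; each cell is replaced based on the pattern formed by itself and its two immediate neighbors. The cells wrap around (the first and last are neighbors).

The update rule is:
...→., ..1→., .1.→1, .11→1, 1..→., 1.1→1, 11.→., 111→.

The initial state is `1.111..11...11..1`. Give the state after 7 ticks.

.......1....1...1

.11....1....1...1
11.....1....1...1
.......1....1...1
.......1....1...1  (fixed point — unchanged through tick 7)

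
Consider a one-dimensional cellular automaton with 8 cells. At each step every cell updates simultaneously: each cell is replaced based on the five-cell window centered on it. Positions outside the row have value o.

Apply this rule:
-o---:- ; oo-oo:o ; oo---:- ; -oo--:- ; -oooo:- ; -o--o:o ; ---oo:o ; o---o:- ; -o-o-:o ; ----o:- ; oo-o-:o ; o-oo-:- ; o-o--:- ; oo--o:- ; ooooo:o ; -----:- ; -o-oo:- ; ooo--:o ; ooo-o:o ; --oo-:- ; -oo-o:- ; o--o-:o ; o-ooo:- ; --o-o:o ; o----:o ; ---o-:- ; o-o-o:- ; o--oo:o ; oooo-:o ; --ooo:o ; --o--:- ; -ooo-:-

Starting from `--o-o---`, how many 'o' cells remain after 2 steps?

4

-ooo---o
o--o--oo
count of o: 4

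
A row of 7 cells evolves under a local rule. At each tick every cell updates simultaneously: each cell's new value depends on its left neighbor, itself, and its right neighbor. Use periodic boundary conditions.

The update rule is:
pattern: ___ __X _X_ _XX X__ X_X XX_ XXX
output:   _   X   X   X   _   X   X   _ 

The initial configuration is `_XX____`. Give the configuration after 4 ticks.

__X_XX_

XXX____
X_X___X
XXX__XX
__X_XX_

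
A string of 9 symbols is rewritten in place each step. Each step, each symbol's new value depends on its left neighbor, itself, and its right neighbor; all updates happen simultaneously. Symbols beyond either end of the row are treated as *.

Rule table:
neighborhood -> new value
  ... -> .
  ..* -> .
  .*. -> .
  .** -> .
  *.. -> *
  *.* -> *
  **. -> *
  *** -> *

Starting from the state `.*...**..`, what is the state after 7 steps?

step 1: *.*...**.
step 2: **.*...**
step 3: ***.*...*
step 4: ****.*...
step 5: *****.*..
step 6: ******.*.
step 7: *******.*

*******.*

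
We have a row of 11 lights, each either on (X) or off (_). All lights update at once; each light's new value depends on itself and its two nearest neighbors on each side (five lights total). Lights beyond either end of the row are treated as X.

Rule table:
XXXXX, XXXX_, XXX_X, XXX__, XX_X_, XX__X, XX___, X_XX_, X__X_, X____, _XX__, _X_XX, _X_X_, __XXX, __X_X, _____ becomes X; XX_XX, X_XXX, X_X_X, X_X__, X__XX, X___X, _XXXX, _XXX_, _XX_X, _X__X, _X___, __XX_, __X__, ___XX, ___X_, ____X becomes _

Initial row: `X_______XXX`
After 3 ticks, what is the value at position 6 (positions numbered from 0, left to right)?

X

XXXXXX__X_X
XXXXXXXXXX_
XXXXXXXXXX_
position 6 holds X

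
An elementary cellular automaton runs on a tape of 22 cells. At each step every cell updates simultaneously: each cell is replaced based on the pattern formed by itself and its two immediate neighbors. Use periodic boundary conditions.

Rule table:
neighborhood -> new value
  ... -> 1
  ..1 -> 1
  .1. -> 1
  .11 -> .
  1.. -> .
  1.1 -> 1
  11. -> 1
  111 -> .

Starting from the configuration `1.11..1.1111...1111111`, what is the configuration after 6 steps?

11.1.111...1.11.......
.1111..1.1111.1.111111
1...1.111...1111.....1
1.1111..1.11...1.1111.
11...1.111.1.1111...11
.1.1111..1111...1.11..

.1.1111..1111...1.11..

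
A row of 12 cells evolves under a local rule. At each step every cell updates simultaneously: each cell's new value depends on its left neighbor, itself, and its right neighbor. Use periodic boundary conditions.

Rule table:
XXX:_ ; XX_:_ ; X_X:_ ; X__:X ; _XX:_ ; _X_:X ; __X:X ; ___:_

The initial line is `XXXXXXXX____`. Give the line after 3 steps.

________X__X
X______XXXXX
_X____X_____

_X____X_____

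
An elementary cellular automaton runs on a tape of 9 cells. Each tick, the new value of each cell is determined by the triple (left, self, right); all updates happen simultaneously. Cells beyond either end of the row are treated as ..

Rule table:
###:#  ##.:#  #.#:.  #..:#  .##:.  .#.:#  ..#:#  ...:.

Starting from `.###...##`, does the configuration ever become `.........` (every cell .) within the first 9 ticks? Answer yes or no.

no

#.###.#.#
#..##.#.#
###.#.#.#
.##.#.#.#
#.#.#.#.#
#.#.#.#.#  (fixed point — unchanged through tick 9)
tick 9 is #.#.#.#.#, still not uniform .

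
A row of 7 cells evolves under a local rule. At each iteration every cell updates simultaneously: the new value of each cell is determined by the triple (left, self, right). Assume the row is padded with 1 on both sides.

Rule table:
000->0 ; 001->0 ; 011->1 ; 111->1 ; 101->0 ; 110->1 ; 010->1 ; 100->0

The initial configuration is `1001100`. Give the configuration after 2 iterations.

1001100

iteration 1: 1001100  (fixed point — unchanged through iteration 2)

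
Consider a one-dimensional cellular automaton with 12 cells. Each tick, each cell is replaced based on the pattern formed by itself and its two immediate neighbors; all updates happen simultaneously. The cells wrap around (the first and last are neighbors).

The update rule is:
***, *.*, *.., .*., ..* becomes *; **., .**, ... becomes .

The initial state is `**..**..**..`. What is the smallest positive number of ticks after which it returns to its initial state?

tick 1: ..**..**..**
tick 2: **..**..**..

2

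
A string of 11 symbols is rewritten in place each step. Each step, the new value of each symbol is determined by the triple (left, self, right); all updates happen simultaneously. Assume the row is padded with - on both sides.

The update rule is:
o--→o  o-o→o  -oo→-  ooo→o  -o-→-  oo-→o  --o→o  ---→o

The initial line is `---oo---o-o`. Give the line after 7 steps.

step 1: ooo-oooo-o-
step 2: -ooo-oooo-o
step 3: o-ooo-oooo-
step 4: -o-ooo-oooo
step 5: o-o-ooo-ooo
step 6: -o-o-ooo-oo
step 7: o-o-o-ooo-o

o-o-o-ooo-o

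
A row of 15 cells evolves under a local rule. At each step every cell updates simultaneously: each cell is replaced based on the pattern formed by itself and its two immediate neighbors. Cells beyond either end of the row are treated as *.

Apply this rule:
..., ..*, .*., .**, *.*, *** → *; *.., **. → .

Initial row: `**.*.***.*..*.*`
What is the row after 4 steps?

*.*****.**.****
.*****.**.*****
*****.**.******
****.**.*******

****.**.*******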